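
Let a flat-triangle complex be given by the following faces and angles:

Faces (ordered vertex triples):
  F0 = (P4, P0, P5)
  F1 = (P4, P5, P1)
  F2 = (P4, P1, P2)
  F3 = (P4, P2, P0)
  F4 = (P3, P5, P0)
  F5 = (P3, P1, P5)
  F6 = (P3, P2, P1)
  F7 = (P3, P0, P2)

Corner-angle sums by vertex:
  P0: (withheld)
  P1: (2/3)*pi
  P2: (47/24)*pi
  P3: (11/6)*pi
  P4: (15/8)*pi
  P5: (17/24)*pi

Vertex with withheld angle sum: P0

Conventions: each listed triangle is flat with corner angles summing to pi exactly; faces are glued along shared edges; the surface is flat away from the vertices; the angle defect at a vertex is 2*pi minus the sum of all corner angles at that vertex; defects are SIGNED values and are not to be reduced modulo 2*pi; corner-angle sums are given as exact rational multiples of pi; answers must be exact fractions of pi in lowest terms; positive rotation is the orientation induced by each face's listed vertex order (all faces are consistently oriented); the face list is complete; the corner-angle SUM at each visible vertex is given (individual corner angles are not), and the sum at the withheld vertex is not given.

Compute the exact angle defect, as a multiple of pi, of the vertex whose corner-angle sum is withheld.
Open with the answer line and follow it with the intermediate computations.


Answer: defect(P0) = (25/24)*pi

V = 6, E = 12, F = 8; chi = V - E + F = 2
Gauss-Bonnet: total defect = 2*pi*chi = 4*pi; visible defects sum to (71/24)*pi


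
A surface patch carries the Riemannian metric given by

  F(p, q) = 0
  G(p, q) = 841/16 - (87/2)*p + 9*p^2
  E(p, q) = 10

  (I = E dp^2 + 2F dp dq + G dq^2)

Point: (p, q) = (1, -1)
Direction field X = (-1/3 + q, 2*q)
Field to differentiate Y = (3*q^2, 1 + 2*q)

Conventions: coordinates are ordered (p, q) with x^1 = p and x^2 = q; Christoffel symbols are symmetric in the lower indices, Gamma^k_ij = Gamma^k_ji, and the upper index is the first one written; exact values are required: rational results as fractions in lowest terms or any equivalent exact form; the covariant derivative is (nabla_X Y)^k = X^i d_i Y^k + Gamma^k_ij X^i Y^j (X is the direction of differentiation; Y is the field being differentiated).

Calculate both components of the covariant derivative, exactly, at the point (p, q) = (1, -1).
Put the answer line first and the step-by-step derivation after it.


Answer: (nabla_X Y)^p = 291/20, (nabla_X Y)^q = -12/17

E = 10, F = 0, G = 289/16 at the point
E_p = 0, E_q = 0, F_p = 0, F_q = 0, G_p = -51/2, G_q = 0
EG - F^2 = 1445/8;  g^inv = (8/1445) * [[289/16, 0], [0, 10]]
first-kind symbols [ij,l] = (1/2)(d_i g_jl + d_j g_il - d_l g_ij): [pp,p] = E_p/2 = 0, [pp,q] = F_p - E_q/2 = 0, [pq,p] = E_q/2 = 0, [pq,q] = G_p/2 = -51/4, [qq,p] = F_q - G_p/2 = 51/4, [qq,q] = G_q/2 = 0
Gamma^p_ij = (G*[ij,p] - F*[ij,q])/(EG - F^2), Gamma^q_ij = (E*[ij,q] - F*[ij,p])/(EG - F^2)
Gamma_ppp = 0, Gamma_ppq = 0, Gamma_pqq = 51/40, Gamma_qpp = 0, Gamma_qpq = -12/17, Gamma_qqq = 0
X = (-4/3, -2), Y = (3, -1) at the point


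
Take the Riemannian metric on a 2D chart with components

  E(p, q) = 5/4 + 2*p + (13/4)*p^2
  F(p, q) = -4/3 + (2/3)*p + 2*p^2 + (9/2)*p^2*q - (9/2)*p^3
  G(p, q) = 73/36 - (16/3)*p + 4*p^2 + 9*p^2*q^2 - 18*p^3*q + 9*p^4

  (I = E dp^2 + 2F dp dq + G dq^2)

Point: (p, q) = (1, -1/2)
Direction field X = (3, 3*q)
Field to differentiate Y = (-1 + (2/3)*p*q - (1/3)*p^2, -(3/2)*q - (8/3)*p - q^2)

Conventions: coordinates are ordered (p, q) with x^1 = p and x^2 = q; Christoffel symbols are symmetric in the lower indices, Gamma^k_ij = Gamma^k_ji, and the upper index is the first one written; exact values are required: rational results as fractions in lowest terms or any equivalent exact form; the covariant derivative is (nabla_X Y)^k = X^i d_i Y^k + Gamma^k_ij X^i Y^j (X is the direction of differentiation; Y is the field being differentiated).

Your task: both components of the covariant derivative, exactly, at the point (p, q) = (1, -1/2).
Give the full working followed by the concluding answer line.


E = 13/2, F = -65/12, G = 377/18 at the point
E_p = 17/2, E_q = 0, F_p = -40/3, F_q = 9/2, G_p = 421/6, G_q = -27
EG - F^2 = 15379/144;  g^inv = (144/15379) * [[377/18, 65/12], [65/12, 13/2]]
first-kind symbols [ij,l] = (1/2)(d_i g_jl + d_j g_il - d_l g_ij): [pp,p] = E_p/2 = 17/4, [pp,q] = F_p - E_q/2 = -40/3, [pq,p] = E_q/2 = 0, [pq,q] = G_p/2 = 421/12, [qq,p] = F_q - G_p/2 = -367/12, [qq,q] = G_q/2 = -27/2
Gamma^p_ij = (G*[ij,p] - F*[ij,q])/(EG - F^2), Gamma^q_ij = (E*[ij,q] - F*[ij,p])/(EG - F^2)
Gamma_ppp = 186/1183, Gamma_ppq = 2105/1183, Gamma_pqq = -3388/507, Gamma_qpp = -705/1183, Gamma_qpq = 2526/1183, Gamma_qqq = -401/169
X = (3, -3/2), Y = (-5/3, -13/6) at the point

Answer: (nabla_X Y)^p = -119323/3549, (nabla_X Y)^q = -48557/2366


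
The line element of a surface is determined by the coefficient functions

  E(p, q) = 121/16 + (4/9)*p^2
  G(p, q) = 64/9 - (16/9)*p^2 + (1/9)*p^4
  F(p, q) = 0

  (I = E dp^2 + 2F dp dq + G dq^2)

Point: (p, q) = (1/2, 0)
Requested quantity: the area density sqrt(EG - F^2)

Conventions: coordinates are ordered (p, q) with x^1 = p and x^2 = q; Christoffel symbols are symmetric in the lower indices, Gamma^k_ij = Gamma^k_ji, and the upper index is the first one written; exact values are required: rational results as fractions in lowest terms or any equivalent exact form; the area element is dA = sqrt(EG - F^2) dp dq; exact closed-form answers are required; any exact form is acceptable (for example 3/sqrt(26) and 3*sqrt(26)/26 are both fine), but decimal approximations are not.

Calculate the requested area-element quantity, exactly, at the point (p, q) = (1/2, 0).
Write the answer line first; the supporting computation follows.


Answer: sqrt(EG - F^2) = 31*sqrt(1105)/144

E = 1105/144, F = 0, G = 961/144; EG - F^2 = 1061905/20736


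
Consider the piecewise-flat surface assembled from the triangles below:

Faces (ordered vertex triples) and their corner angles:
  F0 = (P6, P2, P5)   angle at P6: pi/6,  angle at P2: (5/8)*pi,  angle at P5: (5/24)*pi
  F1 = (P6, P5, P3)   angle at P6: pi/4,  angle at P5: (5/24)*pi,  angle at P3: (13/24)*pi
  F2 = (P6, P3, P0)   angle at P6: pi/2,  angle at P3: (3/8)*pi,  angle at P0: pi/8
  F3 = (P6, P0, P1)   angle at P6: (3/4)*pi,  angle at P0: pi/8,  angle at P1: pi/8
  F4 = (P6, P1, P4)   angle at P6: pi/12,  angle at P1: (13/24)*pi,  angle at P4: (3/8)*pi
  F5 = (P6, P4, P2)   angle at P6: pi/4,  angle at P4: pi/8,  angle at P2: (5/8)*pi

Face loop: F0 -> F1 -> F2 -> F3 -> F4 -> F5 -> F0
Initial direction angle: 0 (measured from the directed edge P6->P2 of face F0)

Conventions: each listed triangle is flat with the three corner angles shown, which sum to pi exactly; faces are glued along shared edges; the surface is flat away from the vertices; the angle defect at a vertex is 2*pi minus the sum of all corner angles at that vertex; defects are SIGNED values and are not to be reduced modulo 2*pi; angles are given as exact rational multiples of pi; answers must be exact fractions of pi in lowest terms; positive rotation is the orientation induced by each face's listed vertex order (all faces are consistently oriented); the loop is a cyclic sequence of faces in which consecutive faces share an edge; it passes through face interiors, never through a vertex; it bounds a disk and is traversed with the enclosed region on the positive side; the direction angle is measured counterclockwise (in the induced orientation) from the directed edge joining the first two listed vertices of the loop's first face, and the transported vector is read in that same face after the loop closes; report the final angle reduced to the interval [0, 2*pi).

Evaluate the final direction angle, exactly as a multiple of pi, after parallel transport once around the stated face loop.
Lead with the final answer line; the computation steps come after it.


Answer: final direction angle = 0

enclosed vertex P6: corner angles sum to 2*pi, defect = 2*pi - 2*pi = 0
the rotation equals the total enclosed defect, so the final angle is initial + defects (mod 2*pi)
final angle = 0 + 0 = 0 (mod 2*pi)


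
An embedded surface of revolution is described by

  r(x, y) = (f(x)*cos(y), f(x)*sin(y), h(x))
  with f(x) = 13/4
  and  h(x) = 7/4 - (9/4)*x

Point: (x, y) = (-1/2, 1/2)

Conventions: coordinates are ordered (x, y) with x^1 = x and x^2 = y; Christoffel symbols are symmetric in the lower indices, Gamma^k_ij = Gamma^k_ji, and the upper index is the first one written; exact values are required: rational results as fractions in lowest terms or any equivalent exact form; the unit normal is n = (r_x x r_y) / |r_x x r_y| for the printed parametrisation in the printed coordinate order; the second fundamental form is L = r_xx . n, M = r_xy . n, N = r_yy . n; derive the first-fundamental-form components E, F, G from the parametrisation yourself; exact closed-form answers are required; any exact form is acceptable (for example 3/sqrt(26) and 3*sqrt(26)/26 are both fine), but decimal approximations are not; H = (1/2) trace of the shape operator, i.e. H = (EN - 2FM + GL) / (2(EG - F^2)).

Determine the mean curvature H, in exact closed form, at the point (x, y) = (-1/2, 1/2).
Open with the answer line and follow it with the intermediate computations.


Answer: H = -2/13

f = 13/4, f' = 0, f'' = 0, h' = -9/4, h'' = 0
E = 81/16, F = 0, G = 169/16; answer radicand W^2 = 81/16
unnormalised second-form numerators: l = 0, m = 0, n = -117/16; L = l/sqrt(81/16), and similarly M = m/sqrt(W^2), N = n/sqrt(W^2)
H = (E*n - 2*F*m + G*l) / (2*(EG - F^2)*sqrt(W^2)); E*n - 2*F*m + G*l = -9477/256, EG - F^2 = 13689/256, so H = (-9/26)/sqrt(81/16)


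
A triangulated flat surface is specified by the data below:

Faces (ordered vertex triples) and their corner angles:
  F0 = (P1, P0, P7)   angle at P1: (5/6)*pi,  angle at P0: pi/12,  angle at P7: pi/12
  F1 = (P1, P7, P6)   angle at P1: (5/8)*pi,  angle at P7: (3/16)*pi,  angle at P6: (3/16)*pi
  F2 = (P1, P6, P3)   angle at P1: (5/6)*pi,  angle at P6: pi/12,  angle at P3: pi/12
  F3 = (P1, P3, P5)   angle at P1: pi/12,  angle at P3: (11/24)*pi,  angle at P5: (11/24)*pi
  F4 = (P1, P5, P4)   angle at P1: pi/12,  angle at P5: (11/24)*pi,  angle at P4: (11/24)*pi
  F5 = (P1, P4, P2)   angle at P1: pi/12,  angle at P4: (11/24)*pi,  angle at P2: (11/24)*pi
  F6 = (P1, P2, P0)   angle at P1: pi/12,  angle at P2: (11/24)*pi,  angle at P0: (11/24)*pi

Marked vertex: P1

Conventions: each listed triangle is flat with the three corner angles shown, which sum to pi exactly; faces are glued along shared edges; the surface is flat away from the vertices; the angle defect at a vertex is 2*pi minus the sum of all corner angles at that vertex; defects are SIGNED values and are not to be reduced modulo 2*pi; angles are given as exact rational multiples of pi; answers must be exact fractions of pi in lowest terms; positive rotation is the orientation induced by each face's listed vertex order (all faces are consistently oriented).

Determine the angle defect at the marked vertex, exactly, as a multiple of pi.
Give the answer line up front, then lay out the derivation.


Answer: defect(P1) = (-5/8)*pi

Sum of corner angles at P1: (21/8)*pi
defect = 2*pi - (21/8)*pi


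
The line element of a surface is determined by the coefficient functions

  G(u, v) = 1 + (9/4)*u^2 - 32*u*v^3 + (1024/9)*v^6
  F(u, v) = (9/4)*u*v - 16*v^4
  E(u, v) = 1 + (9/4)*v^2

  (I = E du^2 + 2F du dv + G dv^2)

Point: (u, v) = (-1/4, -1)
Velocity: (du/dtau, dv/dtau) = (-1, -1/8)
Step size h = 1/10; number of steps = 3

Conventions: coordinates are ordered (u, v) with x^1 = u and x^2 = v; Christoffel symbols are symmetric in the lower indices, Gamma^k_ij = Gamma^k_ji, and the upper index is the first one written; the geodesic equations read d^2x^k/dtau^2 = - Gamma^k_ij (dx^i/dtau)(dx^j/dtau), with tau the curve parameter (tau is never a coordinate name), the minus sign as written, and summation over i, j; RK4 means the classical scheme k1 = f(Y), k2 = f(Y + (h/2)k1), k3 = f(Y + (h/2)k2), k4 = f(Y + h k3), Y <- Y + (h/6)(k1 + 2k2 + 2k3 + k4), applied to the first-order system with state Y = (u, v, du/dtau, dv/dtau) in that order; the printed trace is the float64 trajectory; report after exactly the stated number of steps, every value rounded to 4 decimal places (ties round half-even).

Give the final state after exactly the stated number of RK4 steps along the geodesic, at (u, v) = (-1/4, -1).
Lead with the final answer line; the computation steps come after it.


Answer: u = -0.5501, v = -1.0370, du/dtau = -1.0005, dv/dtau = -0.1213

f(Y) = (du/dtau, dv/dtau, -Gamma^u_ij Y'^i Y'^j, -Gamma^v_ij Y'^i Y'^j) with the Gammas evaluated at the stage position; h = 0.100000; intermediate values shown to 6 dp
step 0: u = -0.2500, v = -1.0000, du/dtau = -1.0000, dv/dtau = -0.1250
step 1:
  k1: at (u, v) = (-0.250000, -1.000000), (du/dtau, dv/dtau) = (-1.000000, -0.125000); Gamma_uuu = 0.000000, Gamma_uuv = -0.020610, Gamma_uvv = 0.439688, Gamma_vuu = 0.000000, Gamma_vuv = 0.141410, Gamma_vvv = -3.016746; k1 = (-1.000000, -0.125000, -0.001718, 0.011784)
  k2: at (u, v) = (-0.300000, -1.006250), (du/dtau, dv/dtau) = (-1.000086, -0.124411); Gamma_uuu = 0.000000, Gamma_uuv = -0.020249, Gamma_uvv = 0.437395, Gamma_vuu = 0.000000, Gamma_vuv = 0.139761, Gamma_vvv = -3.018959; k2 = (-1.000086, -0.124411, -0.001731, 0.011949)
  k3: at (u, v) = (-0.300004, -1.006221), (du/dtau, dv/dtau) = (-1.000087, -0.124403); Gamma_uuu = 0.000000, Gamma_uuv = -0.020252, Gamma_uvv = 0.437435, Gamma_vuu = 0.000000, Gamma_vuv = 0.139774, Gamma_vvv = -3.019048; k3 = (-1.000087, -0.124403, -0.001730, 0.011943)
  k4: at (u, v) = (-0.350009, -1.012440), (du/dtau, dv/dtau) = (-1.000173, -0.123806); Gamma_uuu = 0.000000, Gamma_uuv = -0.019896, Gamma_uvv = 0.435065, Gamma_vuu = 0.000000, Gamma_vuv = 0.138144, Gamma_vvv = -3.020844; k4 = (-1.000173, -0.123806, -0.001741, 0.012091)
  Y <- Y + (h/6)(k1 + 2k2 + 2k3 + k4): u = -0.3500, v = -1.0124, du/dtau = -1.0002, dv/dtau = -0.1238
step 2:
  k1: at (u, v) = (-0.350009, -1.012441), (du/dtau, dv/dtau) = (-1.000173, -0.123806); Gamma_uuu = 0.000000, Gamma_uuv = -0.019896, Gamma_uvv = 0.435065, Gamma_vuu = 0.000000, Gamma_vuv = 0.138143, Gamma_vvv = -3.020843; k1 = (-1.000173, -0.123806, -0.001741, 0.012091)
  k2: at (u, v) = (-0.400017, -1.018631), (du/dtau, dv/dtau) = (-1.000260, -0.123201); Gamma_uuu = 0.000000, Gamma_uuv = -0.019544, Gamma_uvv = 0.432622, Gamma_vuu = 0.000000, Gamma_vuv = 0.136532, Gamma_vvv = -3.022232; k2 = (-1.000260, -0.123201, -0.001750, 0.012222)
  k3: at (u, v) = (-0.400022, -1.018601), (du/dtau, dv/dtau) = (-1.000261, -0.123195); Gamma_uuu = 0.000000, Gamma_uuv = -0.019547, Gamma_uvv = 0.432664, Gamma_vuu = 0.000000, Gamma_vuv = 0.136545, Gamma_vvv = -3.022326; k3 = (-1.000261, -0.123195, -0.001749, 0.012218)
  k4: at (u, v) = (-0.450035, -1.024760), (du/dtau, dv/dtau) = (-1.000348, -0.122584); Gamma_uuu = 0.000000, Gamma_uuv = -0.019201, Gamma_uvv = 0.430156, Gamma_vuu = 0.000000, Gamma_vuv = 0.134953, Gamma_vvv = -3.023331; k4 = (-1.000348, -0.122584, -0.001755, 0.012333)
  Y <- Y + (h/6)(k1 + 2k2 + 2k3 + k4): u = -0.4500, v = -1.0248, du/dtau = -1.0003, dv/dtau = -0.1226
step 3:
  k1: at (u, v) = (-0.450035, -1.024760), (du/dtau, dv/dtau) = (-1.000348, -0.122584); Gamma_uuu = 0.000000, Gamma_uuv = -0.019201, Gamma_uvv = 0.430156, Gamma_vuu = 0.000000, Gamma_vuv = 0.134953, Gamma_vvv = -3.023330; k1 = (-1.000348, -0.122584, -0.001755, 0.012333)
  k2: at (u, v) = (-0.500052, -1.030889), (du/dtau, dv/dtau) = (-1.000436, -0.121967); Gamma_uuu = 0.000000, Gamma_uuv = -0.018860, Gamma_uvv = 0.427588, Gamma_vuu = 0.000000, Gamma_vuv = 0.133381, Gamma_vvv = -3.023963; k2 = (-1.000436, -0.121967, -0.001758, 0.012434)
  k3: at (u, v) = (-0.500056, -1.030859), (du/dtau, dv/dtau) = (-1.000436, -0.121962); Gamma_uuu = 0.000000, Gamma_uuv = -0.018863, Gamma_uvv = 0.427630, Gamma_vuu = 0.000000, Gamma_vuv = 0.133393, Gamma_vvv = -3.024061; k3 = (-1.000436, -0.121962, -0.001758, 0.012430)
  k4: at (u, v) = (-0.550078, -1.036956), (du/dtau, dv/dtau) = (-1.000524, -0.121341); Gamma_uuu = 0.000000, Gamma_uuv = -0.018528, Gamma_uvv = 0.425009, Gamma_vuu = 0.000000, Gamma_vuv = 0.131841, Gamma_vvv = -3.024340; k4 = (-1.000524, -0.121341, -0.001759, 0.012517)
  Y <- Y + (h/6)(k1 + 2k2 + 2k3 + k4): u = -0.5501, v = -1.0370, du/dtau = -1.0005, dv/dtau = -0.1213


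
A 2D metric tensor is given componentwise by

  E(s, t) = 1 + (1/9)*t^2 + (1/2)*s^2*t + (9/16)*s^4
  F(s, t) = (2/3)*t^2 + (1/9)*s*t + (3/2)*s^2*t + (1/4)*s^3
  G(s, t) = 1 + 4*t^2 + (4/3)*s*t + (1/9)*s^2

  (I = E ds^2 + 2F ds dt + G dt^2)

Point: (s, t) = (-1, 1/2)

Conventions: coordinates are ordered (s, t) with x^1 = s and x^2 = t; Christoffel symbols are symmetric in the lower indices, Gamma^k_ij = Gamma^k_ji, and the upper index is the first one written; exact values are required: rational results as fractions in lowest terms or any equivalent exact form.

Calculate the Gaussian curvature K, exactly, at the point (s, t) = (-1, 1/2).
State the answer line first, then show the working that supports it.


Answer: K = -9216/15463

E = 265/144, F = 11/18, G = 13/9, EG - F^2 = 329/144 at the point
E_s = -11/4, E_t = 11/18, F_s = -25/36, F_t = 37/18, G_s = 4/9, G_t = 8/3
E_tt = 2/9, F_st = -26/9, G_ss = 2/9
K follows from Brioschi's formula, (det M1 - det M2)/(EG - F^2)^2.
M1 = [[-E_tt/2 + F_st - G_ss/2, E_s/2, F_s - E_t/2], [F_t - G_s/2, E, F], [G_t/2, F, G]] = [[-28/9, -11/8, -1], [11/6, 265/144, 11/18], [4/3, 11/18, 13/9]]; det M1 = -4217/1296
M2 = [[0, E_t/2, G_s/2], [E_t/2, E, F], [G_s/2, F, G]] = [[0, 11/36, 2/9], [11/36, 265/144, 11/18], [2/9, 11/18, 13/9]]; det M2 = -185/1296
det M1 - det M2 = -28/9; K = -28/9 / (329/144)^2 = -9216/15463


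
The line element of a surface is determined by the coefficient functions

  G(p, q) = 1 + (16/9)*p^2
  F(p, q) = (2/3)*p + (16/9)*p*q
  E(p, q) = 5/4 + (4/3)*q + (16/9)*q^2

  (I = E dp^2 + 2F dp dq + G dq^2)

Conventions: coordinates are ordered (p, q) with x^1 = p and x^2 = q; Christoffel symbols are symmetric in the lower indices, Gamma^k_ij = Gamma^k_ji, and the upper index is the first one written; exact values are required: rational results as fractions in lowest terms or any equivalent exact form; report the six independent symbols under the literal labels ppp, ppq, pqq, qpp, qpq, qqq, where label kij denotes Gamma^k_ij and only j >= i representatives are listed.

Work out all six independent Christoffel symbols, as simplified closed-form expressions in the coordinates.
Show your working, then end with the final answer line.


E = 5/4 + (4/3)*q + (16/9)*q^2; F = (2/3)*p + (16/9)*p*q; G = 1 + (16/9)*p^2
Gamma^k_ij = (1/2) g^{kl} (d_i g_jl + d_j g_il - d_l g_ij), with g^inv = (1/(EG-F^2)) [[G, -F], [-F, E]]
first partials: E_p = 0, E_q = 4/3 + (32/9)*q, F_p = 2/3 + (16/9)*q, F_q = (16/9)*p, G_p = (32/9)*p, G_q = 0
D = EG - F^2 = 5/4 + (4/3)*q + (16/9)*q^2 + (16/9)*p^2
expanded: Gamma^p_pp = (G E_p - 2F F_p + F E_q)/(2D), Gamma^p_pq = (G E_q - F G_p)/(2D), Gamma^p_qq = (2G F_q - G G_p - F G_q)/(2D), Gamma^q_pp = (2E F_p - E E_q - F E_p)/(2D), Gamma^q_pq = (E G_p - F E_q)/(2D), Gamma^q_qq = (E G_q - 2F F_q + F G_p)/(2D); substitute and cancel common factors

Answer: Gamma_ppp = 0, Gamma_ppq = (64*q + 24)/(64*p^2 + 64*q^2 + 48*q + 45), Gamma_pqq = 0, Gamma_qpp = 0, Gamma_qpq = 64*p/(64*p^2 + 64*q^2 + 48*q + 45), Gamma_qqq = 0


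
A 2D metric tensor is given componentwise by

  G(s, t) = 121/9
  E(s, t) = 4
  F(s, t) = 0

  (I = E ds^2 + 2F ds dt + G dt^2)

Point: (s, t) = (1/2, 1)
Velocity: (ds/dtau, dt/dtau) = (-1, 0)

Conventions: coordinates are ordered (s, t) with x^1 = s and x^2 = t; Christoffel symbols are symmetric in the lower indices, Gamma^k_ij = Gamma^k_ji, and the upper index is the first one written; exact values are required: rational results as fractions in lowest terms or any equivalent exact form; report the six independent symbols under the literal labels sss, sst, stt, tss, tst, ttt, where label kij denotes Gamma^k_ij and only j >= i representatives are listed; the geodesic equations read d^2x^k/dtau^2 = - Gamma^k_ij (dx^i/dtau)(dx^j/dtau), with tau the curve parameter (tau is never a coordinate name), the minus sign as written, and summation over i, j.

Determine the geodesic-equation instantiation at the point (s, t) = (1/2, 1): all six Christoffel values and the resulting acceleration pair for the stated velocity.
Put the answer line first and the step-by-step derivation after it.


Answer: Gamma_sss = 0, Gamma_sst = 0, Gamma_stt = 0, Gamma_tss = 0, Gamma_tst = 0, Gamma_ttt = 0; accelerations (d^2s/dtau^2, d^2t/dtau^2) = (0, 0)

E = 4, F = 0, G = 121/9 at the point
E_s = 0, E_t = 0, F_s = 0, F_t = 0, G_s = 0, G_t = 0
EG - F^2 = 484/9;  g^inv = (9/484) * [[121/9, 0], [0, 4]]
first-kind symbols [ij,l] = (1/2)(d_i g_jl + d_j g_il - d_l g_ij): [ss,s] = E_s/2 = 0, [ss,t] = F_s - E_t/2 = 0, [st,s] = E_t/2 = 0, [st,t] = G_s/2 = 0, [tt,s] = F_t - G_s/2 = 0, [tt,t] = G_t/2 = 0
Gamma^s_ij = (G*[ij,s] - F*[ij,t])/(EG - F^2), Gamma^t_ij = (E*[ij,t] - F*[ij,s])/(EG - F^2)
Gamma_sss = 0, Gamma_sst = 0, Gamma_stt = 0, Gamma_tss = 0, Gamma_tst = 0, Gamma_ttt = 0
d^2s/dtau^2 = -(Gamma_sss*(-1)^2 + 2*Gamma_sst*(-1)*(0) + Gamma_stt*(0)^2) = 0
d^2t/dtau^2 = -(Gamma_tss*(-1)^2 + 2*Gamma_tst*(-1)*(0) + Gamma_ttt*(0)^2) = 0


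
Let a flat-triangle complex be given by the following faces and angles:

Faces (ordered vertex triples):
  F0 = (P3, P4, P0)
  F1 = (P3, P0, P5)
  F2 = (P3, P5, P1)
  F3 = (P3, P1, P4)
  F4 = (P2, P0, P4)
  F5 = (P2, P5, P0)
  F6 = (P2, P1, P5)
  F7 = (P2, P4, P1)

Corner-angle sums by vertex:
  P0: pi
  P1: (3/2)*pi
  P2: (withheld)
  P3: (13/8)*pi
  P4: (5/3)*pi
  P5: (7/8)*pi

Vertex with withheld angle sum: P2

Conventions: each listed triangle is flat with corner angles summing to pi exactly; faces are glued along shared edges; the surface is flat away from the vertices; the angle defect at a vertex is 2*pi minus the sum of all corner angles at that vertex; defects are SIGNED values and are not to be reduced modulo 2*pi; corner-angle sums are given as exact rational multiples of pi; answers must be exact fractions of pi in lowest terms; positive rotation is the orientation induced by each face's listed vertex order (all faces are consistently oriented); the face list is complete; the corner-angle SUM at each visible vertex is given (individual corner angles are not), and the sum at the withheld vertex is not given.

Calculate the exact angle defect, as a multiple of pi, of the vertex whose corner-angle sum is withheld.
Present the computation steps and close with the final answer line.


V = 6, E = 12, F = 8; chi = V - E + F = 2
Gauss-Bonnet: total defect = 2*pi*chi = 4*pi; visible defects sum to (10/3)*pi

Answer: defect(P2) = (2/3)*pi


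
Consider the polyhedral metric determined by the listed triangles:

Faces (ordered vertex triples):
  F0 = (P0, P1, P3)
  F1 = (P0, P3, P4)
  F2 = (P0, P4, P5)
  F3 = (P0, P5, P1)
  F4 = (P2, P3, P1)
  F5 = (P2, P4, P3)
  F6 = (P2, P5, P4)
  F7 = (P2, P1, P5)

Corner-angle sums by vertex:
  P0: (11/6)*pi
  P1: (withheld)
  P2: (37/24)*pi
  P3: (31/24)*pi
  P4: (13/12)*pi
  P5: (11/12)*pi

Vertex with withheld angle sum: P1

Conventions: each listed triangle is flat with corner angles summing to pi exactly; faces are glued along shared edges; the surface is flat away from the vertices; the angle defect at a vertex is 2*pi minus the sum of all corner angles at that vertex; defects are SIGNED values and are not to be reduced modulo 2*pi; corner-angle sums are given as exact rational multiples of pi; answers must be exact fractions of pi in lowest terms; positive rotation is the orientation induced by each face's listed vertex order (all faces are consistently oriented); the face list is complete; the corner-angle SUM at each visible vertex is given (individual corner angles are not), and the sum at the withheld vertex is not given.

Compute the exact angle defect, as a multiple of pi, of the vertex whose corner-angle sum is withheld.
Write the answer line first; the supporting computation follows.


Answer: defect(P1) = (2/3)*pi

V = 6, E = 12, F = 8; chi = V - E + F = 2
Gauss-Bonnet: total defect = 2*pi*chi = 4*pi; visible defects sum to (10/3)*pi


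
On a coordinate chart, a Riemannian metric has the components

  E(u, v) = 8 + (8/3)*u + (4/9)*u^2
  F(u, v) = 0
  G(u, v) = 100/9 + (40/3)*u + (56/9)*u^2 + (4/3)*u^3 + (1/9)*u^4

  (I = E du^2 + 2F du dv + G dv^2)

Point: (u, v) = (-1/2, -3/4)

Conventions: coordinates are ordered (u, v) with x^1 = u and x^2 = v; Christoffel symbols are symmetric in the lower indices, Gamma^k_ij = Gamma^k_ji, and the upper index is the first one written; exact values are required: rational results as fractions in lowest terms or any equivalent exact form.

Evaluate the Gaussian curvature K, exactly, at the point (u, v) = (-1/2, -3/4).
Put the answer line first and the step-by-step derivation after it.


Answer: K = -2592/107909

E = 61/9, F = 0, G = 841/144, EG - F^2 = 51301/1296 at the point
E_u = 20/9, E_v = 0, F_u = 0, F_v = 0, G_u = 145/18, G_v = 0
E_vv = 0, F_uv = 0, G_uu = 79/9
Evaluate Brioschi's two determinant matrices M1, M2 and divide by (EG - F^2)^2.
M1 = [[-E_vv/2 + F_uv - G_uu/2, E_u/2, F_u - E_v/2], [F_v - G_u/2, E, F], [G_v/2, F, G]] = [[-79/18, 10/9, 0], [-145/36, 61/9, 0], [0, 0, 841/144]]; det M1 = -1721527/11664
M2 = [[0, E_v/2, G_u/2], [E_v/2, E, F], [G_u/2, F, G]] = [[0, 0, 145/36], [0, 61/9, 0], [145/36, 0, 841/144]]; det M2 = -1282525/11664
det M1 - det M2 = -24389/648; K = -24389/648 / (51301/1296)^2 = -2592/107909


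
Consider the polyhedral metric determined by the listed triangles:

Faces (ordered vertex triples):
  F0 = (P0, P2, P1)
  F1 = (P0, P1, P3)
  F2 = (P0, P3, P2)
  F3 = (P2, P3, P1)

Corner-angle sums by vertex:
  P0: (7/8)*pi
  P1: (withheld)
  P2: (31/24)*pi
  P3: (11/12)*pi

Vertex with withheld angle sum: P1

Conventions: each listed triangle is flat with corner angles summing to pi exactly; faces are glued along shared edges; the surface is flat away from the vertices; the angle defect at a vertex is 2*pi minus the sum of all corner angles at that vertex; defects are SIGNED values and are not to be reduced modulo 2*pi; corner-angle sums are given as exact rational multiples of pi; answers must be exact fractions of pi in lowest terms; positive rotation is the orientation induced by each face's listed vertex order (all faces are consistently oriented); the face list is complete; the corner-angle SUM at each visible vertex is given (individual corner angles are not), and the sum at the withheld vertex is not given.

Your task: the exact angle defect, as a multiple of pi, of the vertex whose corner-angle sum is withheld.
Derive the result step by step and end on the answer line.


V = 4, E = 6, F = 4; chi = V - E + F = 2
Gauss-Bonnet: total defect = 2*pi*chi = 4*pi; visible defects sum to (35/12)*pi

Answer: defect(P1) = (13/12)*pi


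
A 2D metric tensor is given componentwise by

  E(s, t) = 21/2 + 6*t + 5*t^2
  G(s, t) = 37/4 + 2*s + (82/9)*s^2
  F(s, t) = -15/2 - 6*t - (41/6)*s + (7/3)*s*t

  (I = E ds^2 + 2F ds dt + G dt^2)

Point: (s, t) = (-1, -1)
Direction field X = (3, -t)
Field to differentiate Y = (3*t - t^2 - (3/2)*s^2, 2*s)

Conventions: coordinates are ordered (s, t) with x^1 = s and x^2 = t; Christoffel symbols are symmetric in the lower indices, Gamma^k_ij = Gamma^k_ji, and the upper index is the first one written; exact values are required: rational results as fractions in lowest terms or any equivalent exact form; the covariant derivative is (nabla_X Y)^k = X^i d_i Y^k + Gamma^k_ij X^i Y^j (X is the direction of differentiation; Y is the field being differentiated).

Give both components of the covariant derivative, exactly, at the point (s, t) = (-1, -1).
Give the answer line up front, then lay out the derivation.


Answer: (nabla_X Y)^s = 74522/62631, (nabla_X Y)^t = 520493/20877

E = 19/2, F = 23/3, G = 589/36 at the point
E_s = 0, E_t = -4, F_s = -55/6, F_t = -25/3, G_s = -146/9, G_t = 0
EG - F^2 = 6959/72;  g^inv = (72/6959) * [[589/36, -23/3], [-23/3, 19/2]]
first-kind symbols [ij,l] = (1/2)(d_i g_jl + d_j g_il - d_l g_ij): [ss,s] = E_s/2 = 0, [ss,t] = F_s - E_t/2 = -43/6, [st,s] = E_t/2 = -2, [st,t] = G_s/2 = -73/9, [tt,s] = F_t - G_s/2 = -2/9, [tt,t] = G_t/2 = 0
Gamma^s_ij = (G*[ij,s] - F*[ij,t])/(EG - F^2), Gamma^t_ij = (E*[ij,t] - F*[ij,s])/(EG - F^2)
Gamma_sss = 3956/6959, Gamma_sst = 6364/20877, Gamma_stt = -2356/62631, Gamma_tss = -4902/6959, Gamma_tst = -4444/6959, Gamma_ttt = 368/20877
X = (3, 1), Y = (-11/2, -2) at the point


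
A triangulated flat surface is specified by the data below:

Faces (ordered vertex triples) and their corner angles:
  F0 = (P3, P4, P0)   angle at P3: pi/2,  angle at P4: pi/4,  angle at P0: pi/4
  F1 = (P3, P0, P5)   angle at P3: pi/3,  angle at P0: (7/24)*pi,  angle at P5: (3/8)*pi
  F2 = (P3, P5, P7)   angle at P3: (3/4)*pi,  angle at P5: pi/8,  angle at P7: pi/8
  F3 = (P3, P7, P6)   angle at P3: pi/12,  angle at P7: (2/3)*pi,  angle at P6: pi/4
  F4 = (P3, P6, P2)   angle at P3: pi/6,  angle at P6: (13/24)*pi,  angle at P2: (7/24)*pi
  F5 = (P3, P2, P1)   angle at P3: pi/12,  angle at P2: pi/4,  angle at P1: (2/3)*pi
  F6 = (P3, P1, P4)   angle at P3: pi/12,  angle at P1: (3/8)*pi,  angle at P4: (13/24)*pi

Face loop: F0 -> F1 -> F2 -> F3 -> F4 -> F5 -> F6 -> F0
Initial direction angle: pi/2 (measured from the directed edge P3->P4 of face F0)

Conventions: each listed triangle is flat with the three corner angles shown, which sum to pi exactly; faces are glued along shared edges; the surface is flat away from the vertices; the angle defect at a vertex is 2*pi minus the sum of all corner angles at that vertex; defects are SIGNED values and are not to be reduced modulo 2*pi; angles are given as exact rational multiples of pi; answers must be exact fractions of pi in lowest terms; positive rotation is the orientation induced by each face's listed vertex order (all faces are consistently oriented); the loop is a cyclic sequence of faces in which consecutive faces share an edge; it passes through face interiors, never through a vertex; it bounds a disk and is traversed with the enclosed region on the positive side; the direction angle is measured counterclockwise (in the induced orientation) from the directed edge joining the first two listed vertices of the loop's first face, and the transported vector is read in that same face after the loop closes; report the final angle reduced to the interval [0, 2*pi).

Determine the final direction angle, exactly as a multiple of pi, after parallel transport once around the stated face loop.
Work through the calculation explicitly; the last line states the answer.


enclosed vertex P3: corner angles sum to 2*pi, defect = 2*pi - 2*pi = 0
final direction = starting direction + enclosed defect total, reduced mod 2*pi (induced orientation)
final angle = pi/2 + 0 = pi/2 (mod 2*pi)

Answer: final direction angle = pi/2


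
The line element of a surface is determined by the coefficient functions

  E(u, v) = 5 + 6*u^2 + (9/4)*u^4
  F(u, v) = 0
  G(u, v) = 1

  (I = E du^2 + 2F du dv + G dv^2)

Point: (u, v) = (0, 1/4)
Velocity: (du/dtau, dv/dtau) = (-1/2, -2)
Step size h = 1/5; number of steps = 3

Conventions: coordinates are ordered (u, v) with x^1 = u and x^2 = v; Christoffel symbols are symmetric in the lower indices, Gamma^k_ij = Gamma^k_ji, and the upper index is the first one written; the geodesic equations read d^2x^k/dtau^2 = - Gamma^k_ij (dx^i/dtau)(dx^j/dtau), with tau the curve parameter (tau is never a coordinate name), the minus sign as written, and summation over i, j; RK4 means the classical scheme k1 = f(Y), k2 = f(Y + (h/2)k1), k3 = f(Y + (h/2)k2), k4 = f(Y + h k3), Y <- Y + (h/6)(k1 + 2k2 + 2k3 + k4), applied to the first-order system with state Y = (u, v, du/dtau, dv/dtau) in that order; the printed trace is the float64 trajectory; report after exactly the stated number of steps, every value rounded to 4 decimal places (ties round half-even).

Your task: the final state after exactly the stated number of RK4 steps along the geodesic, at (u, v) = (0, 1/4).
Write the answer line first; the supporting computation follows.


Answer: u = -0.2949, v = -0.9500, du/dtau = -0.4751, dv/dtau = -2.0000

f(Y) = (du/dtau, dv/dtau, -Gamma^u_ij Y'^i Y'^j, -Gamma^v_ij Y'^i Y'^j) with the Gammas evaluated at the stage position; h = 0.200000; intermediate values shown to 6 dp
step 0: u = 0.0000, v = 0.2500, du/dtau = -0.5000, dv/dtau = -2.0000
step 1:
  k1: at (u, v) = (0.000000, 0.250000), (du/dtau, dv/dtau) = (-0.500000, -2.000000); Gamma_uuu = 0.000000, Gamma_uuv = 0.000000, Gamma_uvv = 0.000000, Gamma_vuu = 0.000000, Gamma_vuv = 0.000000, Gamma_vvv = 0.000000; k1 = (-0.500000, -2.000000, 0.000000, 0.000000)
  k2: at (u, v) = (-0.050000, 0.050000), (du/dtau, dv/dtau) = (-0.500000, -2.000000); Gamma_uuu = -0.059933, Gamma_uuv = 0.000000, Gamma_uvv = 0.000000, Gamma_vuu = 0.000000, Gamma_vuv = 0.000000, Gamma_vvv = 0.000000; k2 = (-0.500000, -2.000000, 0.014983, 0.000000)
  k3: at (u, v) = (-0.050000, 0.050000), (du/dtau, dv/dtau) = (-0.498502, -2.000000); Gamma_uuu = -0.059933, Gamma_uuv = 0.000000, Gamma_uvv = 0.000000, Gamma_vuu = 0.000000, Gamma_vuv = 0.000000, Gamma_vvv = 0.000000; k3 = (-0.498502, -2.000000, 0.014893, 0.000000)
  k4: at (u, v) = (-0.099700, -0.150000), (du/dtau, dv/dtau) = (-0.497021, -2.000000); Gamma_uuu = -0.119106, Gamma_uuv = 0.000000, Gamma_uvv = 0.000000, Gamma_vuu = 0.000000, Gamma_vuv = 0.000000, Gamma_vvv = 0.000000; k4 = (-0.497021, -2.000000, 0.029423, 0.000000)
  Y <- Y + (h/6)(k1 + 2k2 + 2k3 + k4): u = -0.0998, v = -0.1500, du/dtau = -0.4970, dv/dtau = -2.0000
step 2:
  k1: at (u, v) = (-0.099801, -0.150000), (du/dtau, dv/dtau) = (-0.497027, -2.000000); Gamma_uuu = -0.119225, Gamma_uuv = 0.000000, Gamma_uvv = 0.000000, Gamma_vuu = 0.000000, Gamma_vuv = 0.000000, Gamma_vvv = 0.000000; k1 = (-0.497027, -2.000000, 0.029453, 0.000000)
  k2: at (u, v) = (-0.149504, -0.350000), (du/dtau, dv/dtau) = (-0.494082, -2.000000); Gamma_uuu = -0.177608, Gamma_uuv = 0.000000, Gamma_uvv = 0.000000, Gamma_vuu = 0.000000, Gamma_vuv = 0.000000, Gamma_vvv = 0.000000; k2 = (-0.494082, -2.000000, 0.043357, 0.000000)
  k3: at (u, v) = (-0.149209, -0.350000), (du/dtau, dv/dtau) = (-0.492692, -2.000000); Gamma_uuu = -0.177265, Gamma_uuv = 0.000000, Gamma_uvv = 0.000000, Gamma_vuu = 0.000000, Gamma_vuv = 0.000000, Gamma_vvv = 0.000000; k3 = (-0.492692, -2.000000, 0.043030, 0.000000)
  k4: at (u, v) = (-0.198339, -0.550000), (du/dtau, dv/dtau) = (-0.488421, -2.000000); Gamma_uuu = -0.233828, Gamma_uuv = 0.000000, Gamma_uvv = 0.000000, Gamma_vuu = 0.000000, Gamma_vuv = 0.000000, Gamma_vvv = 0.000000; k4 = (-0.488421, -2.000000, 0.055781, 0.000000)
  Y <- Y + (h/6)(k1 + 2k2 + 2k3 + k4): u = -0.1984, v = -0.5500, du/dtau = -0.4884, dv/dtau = -2.0000
step 3:
  k1: at (u, v) = (-0.198434, -0.550000), (du/dtau, dv/dtau) = (-0.488427, -2.000000); Gamma_uuu = -0.233936, Gamma_uuv = 0.000000, Gamma_uvv = 0.000000, Gamma_vuu = 0.000000, Gamma_vuv = 0.000000, Gamma_vvv = 0.000000; k1 = (-0.488427, -2.000000, 0.055808, 0.000000)
  k2: at (u, v) = (-0.247277, -0.750000), (du/dtau, dv/dtau) = (-0.482846, -2.000000); Gamma_uuu = -0.288673, Gamma_uuv = 0.000000, Gamma_uvv = 0.000000, Gamma_vuu = 0.000000, Gamma_vuv = 0.000000, Gamma_vvv = 0.000000; k2 = (-0.482846, -2.000000, 0.067301, 0.000000)
  k3: at (u, v) = (-0.246719, -0.750000), (du/dtau, dv/dtau) = (-0.481697, -2.000000); Gamma_uuu = -0.288057, Gamma_uuv = 0.000000, Gamma_uvv = 0.000000, Gamma_vuu = 0.000000, Gamma_vuv = 0.000000, Gamma_vvv = 0.000000; k3 = (-0.481697, -2.000000, 0.066839, 0.000000)
  k4: at (u, v) = (-0.294773, -0.950000), (du/dtau, dv/dtau) = (-0.475059, -2.000000); Gamma_uuu = -0.340156, Gamma_uuv = 0.000000, Gamma_uvv = 0.000000, Gamma_vuu = 0.000000, Gamma_vuv = 0.000000, Gamma_vvv = 0.000000; k4 = (-0.475059, -2.000000, 0.076767, 0.000000)
  Y <- Y + (h/6)(k1 + 2k2 + 2k3 + k4): u = -0.2949, v = -0.9500, du/dtau = -0.4751, dv/dtau = -2.0000


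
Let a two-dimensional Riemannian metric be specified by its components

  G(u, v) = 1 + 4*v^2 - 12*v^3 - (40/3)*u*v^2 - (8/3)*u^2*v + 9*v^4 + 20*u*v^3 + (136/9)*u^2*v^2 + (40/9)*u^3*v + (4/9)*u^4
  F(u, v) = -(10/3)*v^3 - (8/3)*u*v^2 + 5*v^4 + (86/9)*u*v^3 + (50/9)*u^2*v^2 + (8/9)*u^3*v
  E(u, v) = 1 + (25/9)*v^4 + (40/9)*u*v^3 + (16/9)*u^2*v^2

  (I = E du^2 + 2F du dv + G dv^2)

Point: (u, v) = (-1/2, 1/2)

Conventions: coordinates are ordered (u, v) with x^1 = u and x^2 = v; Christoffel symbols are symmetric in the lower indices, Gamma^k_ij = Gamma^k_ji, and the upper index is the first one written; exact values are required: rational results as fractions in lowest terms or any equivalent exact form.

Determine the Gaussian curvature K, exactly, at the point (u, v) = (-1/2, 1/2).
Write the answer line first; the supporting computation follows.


Answer: K = -7488/17689

E = 145/144, F = -11/144, G = 265/144, EG - F^2 = 133/72 at the point
E_u = 1/9, E_v = 1/6, F_u = -19/36, F_v = -35/36, G_u = -11/6, G_v = 11/9
E_vv = 23/9, F_uv = -7/18, G_uu = -4/9
Brioschi: K = (det M1 - det M2) / (EG - F^2)^2 with the standard first/second-derivative matrices M1, M2.
M1 = [[-E_vv/2 + F_uv - G_uu/2, E_u/2, F_u - E_v/2], [F_v - G_u/2, E, F], [G_v/2, F, G]] = [[-13/9, 1/18, -11/18], [-1/18, 145/144, -11/144], [11/18, -11/144, 265/144]]; det M1 = -55/24
M2 = [[0, E_v/2, G_u/2], [E_v/2, E, F], [G_u/2, F, G]] = [[0, 1/12, -11/12], [1/12, 145/144, -11/144], [-11/12, -11/144, 265/144]]; det M2 = -61/72
det M1 - det M2 = -13/9; K = -13/9 / (133/72)^2 = -7488/17689


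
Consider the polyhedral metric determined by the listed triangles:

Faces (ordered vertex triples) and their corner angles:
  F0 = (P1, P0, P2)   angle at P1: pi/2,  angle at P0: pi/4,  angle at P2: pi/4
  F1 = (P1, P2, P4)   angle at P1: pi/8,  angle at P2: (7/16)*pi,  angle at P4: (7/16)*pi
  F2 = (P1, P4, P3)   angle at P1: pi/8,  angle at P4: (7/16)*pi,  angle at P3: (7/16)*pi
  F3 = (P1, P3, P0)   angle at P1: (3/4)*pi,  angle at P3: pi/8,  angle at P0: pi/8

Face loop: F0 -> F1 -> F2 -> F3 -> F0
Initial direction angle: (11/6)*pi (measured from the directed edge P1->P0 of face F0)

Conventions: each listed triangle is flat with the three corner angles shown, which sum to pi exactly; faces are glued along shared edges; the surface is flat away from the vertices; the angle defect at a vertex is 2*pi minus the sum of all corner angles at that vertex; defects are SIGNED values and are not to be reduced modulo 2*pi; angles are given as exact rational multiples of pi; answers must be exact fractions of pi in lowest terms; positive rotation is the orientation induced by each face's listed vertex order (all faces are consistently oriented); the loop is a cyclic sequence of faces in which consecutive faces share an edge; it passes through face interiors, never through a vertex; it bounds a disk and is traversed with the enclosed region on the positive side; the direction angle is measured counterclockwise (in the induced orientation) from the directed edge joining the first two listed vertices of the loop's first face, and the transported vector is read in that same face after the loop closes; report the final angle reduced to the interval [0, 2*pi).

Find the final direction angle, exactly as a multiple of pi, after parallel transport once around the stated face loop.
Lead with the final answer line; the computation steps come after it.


Answer: final direction angle = pi/3

enclosed vertex P1: corner angles sum to (3/2)*pi, defect = 2*pi - (3/2)*pi = pi/2
the final direction is the initial angle plus the enclosed defects, taken mod 2*pi in the induced orientation
final angle = (11/6)*pi + pi/2 = pi/3 (mod 2*pi)


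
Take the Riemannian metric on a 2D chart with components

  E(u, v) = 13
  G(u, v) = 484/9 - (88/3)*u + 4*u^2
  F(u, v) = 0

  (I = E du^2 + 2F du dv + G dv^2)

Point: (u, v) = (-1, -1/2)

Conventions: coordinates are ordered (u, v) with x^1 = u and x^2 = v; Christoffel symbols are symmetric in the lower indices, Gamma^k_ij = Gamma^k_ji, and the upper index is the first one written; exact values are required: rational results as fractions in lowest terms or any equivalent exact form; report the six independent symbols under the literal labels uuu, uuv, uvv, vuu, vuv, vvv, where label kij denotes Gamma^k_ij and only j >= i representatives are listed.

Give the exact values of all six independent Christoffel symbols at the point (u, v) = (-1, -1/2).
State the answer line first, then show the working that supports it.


Answer: Gamma_uuu = 0, Gamma_uuv = 0, Gamma_uvv = 56/39, Gamma_vuu = 0, Gamma_vuv = -3/14, Gamma_vvv = 0

E = 13, F = 0, G = 784/9 at the point
E_u = 0, E_v = 0, F_u = 0, F_v = 0, G_u = -112/3, G_v = 0
EG - F^2 = 10192/9;  g^inv = (9/10192) * [[784/9, 0], [0, 13]]
first-kind symbols [ij,l] = (1/2)(d_i g_jl + d_j g_il - d_l g_ij): [uu,u] = E_u/2 = 0, [uu,v] = F_u - E_v/2 = 0, [uv,u] = E_v/2 = 0, [uv,v] = G_u/2 = -56/3, [vv,u] = F_v - G_u/2 = 56/3, [vv,v] = G_v/2 = 0
Gamma^u_ij = (G*[ij,u] - F*[ij,v])/(EG - F^2), Gamma^v_ij = (E*[ij,v] - F*[ij,u])/(EG - F^2)
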